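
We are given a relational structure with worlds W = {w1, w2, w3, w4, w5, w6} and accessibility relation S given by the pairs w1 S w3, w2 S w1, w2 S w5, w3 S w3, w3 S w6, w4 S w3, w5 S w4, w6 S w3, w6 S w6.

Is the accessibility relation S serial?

Serial: yes — every world has a successor (e.g. w1 S w3).

Yes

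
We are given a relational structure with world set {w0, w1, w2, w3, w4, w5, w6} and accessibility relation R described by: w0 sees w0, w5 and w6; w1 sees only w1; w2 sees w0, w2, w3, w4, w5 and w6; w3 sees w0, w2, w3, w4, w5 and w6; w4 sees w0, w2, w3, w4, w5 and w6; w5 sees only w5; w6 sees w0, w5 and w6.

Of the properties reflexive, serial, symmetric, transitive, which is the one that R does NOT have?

symmetric

Reflexive: yes — every world is R-related to itself.
Serial: yes — every world has a successor (e.g. w0 R w0).
Symmetric: no — w0 R w5 but not w5 R w0.
Transitive: yes — every two-step R-path is closed by a direct edge.
Only symmetric fails.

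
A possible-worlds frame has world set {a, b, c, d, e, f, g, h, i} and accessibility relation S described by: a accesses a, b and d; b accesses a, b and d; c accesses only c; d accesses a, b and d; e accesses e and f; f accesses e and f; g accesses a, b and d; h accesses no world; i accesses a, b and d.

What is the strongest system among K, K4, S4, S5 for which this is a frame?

Transitive (axiom 4): yes — every two-step S-path is closed by a direct edge.
Reflexive (axiom T): no — g is not related to itself.
Euclidean (axiom 5): yes — any two successors of a common world are S-related.
So F validates K, K4; S4 would additionally require S to be reflexive. The strongest is K4.

K4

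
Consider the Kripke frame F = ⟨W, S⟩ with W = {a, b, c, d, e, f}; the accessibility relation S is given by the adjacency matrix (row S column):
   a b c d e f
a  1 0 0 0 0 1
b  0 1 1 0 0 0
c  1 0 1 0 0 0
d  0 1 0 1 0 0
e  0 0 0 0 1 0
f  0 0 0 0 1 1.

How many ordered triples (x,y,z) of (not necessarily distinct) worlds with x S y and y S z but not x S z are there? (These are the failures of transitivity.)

Enumerating: (a,f,e), (b,c,a), (c,a,f), (d,b,c).

4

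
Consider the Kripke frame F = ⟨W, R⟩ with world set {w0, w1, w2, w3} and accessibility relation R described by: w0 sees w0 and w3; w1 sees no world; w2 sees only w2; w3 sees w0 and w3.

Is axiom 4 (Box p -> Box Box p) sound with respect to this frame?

Axiom 4 corresponds to the accessibility relation being transitive.
Transitive: yes — every two-step R-path is closed by a direct edge.

Yes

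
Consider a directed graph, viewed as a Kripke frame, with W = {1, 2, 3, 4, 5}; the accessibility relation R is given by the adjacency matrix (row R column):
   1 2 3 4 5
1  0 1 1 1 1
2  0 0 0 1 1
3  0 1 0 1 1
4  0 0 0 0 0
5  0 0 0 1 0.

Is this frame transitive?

Yes

Transitive: yes — every two-step R-path is closed by a direct edge.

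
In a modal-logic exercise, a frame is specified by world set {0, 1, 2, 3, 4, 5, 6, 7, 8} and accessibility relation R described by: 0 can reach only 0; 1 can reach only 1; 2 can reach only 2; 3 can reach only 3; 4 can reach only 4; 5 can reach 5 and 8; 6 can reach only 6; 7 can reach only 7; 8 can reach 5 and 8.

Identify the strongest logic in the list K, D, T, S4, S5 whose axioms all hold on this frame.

Serial (axiom D): yes — every world has a successor (e.g. 0 R 0).
Reflexive (axiom T): yes — every world is R-related to itself.
Transitive (axiom 4): yes — every two-step R-path is closed by a direct edge.
Euclidean (axiom 5): yes — any two successors of a common world are R-related.
So F validates K, D, T, S4, S5. The strongest is S5.

S5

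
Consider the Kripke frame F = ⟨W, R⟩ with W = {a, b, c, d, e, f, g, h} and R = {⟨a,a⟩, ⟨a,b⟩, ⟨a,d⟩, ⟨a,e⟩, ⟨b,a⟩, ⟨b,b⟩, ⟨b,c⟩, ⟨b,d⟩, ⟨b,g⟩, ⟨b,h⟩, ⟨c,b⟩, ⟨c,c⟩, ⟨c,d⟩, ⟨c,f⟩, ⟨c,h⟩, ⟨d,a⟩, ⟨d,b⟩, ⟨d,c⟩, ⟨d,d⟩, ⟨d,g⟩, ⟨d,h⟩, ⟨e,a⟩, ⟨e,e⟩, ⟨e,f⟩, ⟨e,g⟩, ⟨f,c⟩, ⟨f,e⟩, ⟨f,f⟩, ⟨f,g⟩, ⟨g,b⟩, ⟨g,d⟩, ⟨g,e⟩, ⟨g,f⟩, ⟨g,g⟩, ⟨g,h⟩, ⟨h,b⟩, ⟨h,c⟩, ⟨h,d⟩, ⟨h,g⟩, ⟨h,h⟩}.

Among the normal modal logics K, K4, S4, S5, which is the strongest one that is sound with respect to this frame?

K

Transitive (axiom 4): no — a R b and b R c, but not a R c.
Reflexive (axiom T): yes — every world is R-related to itself.
Euclidean (axiom 5): no — a R b and a R e, but not b R e.
So F validates K; K4 would additionally require R to be transitive. The strongest is K.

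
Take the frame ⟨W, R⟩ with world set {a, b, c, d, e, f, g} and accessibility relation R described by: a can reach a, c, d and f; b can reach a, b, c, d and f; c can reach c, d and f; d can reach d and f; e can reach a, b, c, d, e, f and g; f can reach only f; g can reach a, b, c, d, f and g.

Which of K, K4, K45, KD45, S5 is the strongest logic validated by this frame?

Transitive (axiom 4): yes — every two-step R-path is closed by a direct edge.
Euclidean (axiom 5): no — a R d and a R c, but not d R c.
Serial (axiom D): yes — every world has a successor (e.g. a R a).
Reflexive (axiom T): yes — every world is R-related to itself.
So F validates K, K4; K45 would additionally require R to be Euclidean. The strongest is K4.

K4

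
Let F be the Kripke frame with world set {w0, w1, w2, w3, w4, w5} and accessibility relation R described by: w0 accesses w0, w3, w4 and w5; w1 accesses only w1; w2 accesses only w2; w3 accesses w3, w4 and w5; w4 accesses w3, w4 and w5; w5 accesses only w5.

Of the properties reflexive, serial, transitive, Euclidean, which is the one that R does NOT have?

Euclidean

Reflexive: yes — every world is R-related to itself.
Serial: yes — every world has a successor (e.g. w0 R w0).
Transitive: yes — every two-step R-path is closed by a direct edge.
Euclidean: no — w0 R w5 and w0 R w3, but not w5 R w3.
Only Euclidean fails.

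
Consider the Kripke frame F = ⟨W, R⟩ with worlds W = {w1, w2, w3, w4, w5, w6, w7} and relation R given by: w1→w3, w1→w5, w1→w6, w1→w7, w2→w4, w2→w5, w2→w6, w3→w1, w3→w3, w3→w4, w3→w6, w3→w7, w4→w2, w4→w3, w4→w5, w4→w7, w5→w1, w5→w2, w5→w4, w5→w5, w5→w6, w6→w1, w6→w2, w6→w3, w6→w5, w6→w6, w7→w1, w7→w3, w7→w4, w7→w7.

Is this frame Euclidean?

No

Euclidean: no — w1 R w3 and w1 R w5, but not w3 R w5.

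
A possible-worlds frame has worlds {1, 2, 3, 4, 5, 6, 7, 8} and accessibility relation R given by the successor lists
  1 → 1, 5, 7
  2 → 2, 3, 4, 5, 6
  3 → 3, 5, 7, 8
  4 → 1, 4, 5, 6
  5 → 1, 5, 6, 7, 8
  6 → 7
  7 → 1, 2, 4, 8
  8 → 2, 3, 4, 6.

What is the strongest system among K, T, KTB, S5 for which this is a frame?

K

Reflexive (axiom T): no — 6 is not related to itself.
Symmetric (axiom B): no — 2 R 3 but not 3 R 2.
Euclidean (axiom 5): no — 1 R 7 and 1 R 5, but not 7 R 5.
So F validates K; T would additionally require R to be reflexive. The strongest is K.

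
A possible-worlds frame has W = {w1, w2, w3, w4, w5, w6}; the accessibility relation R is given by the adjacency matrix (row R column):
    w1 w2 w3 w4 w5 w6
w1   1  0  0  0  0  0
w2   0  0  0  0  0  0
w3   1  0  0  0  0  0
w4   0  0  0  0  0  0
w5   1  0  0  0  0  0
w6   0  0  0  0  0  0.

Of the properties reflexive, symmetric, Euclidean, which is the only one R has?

Reflexive: no — w2 is not related to itself.
Symmetric: no — w3 R w1 but not w1 R w3.
Euclidean: yes — any two successors of a common world are R-related.
Only Euclidean holds.

Euclidean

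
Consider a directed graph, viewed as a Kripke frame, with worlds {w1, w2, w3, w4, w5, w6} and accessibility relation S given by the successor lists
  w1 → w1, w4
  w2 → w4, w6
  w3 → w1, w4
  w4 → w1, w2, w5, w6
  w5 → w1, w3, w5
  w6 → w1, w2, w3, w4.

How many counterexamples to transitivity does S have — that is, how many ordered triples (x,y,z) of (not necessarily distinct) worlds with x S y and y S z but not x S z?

22

Enumerating: (w1,w4,w2), (w1,w4,w5), (w1,w4,w6), (w2,w4,w1), (w2,w4,w2), (w2,w4,w5), (w2,w6,w1), (w2,w6,w2), (w2,w6,w3), (w3,w4,w2), (w3,w4,w5), (w3,w4,w6), … and 10 more.
Total: 22.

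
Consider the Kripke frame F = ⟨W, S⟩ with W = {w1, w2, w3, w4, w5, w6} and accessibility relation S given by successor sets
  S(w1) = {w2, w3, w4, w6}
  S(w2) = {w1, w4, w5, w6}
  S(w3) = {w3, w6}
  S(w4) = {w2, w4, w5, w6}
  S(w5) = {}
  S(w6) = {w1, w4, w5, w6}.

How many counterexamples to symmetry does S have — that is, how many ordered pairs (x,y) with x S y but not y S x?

7

Enumerating: (w1,w3), (w1,w4), (w2,w5), (w2,w6), (w3,w6), (w4,w5), (w6,w5).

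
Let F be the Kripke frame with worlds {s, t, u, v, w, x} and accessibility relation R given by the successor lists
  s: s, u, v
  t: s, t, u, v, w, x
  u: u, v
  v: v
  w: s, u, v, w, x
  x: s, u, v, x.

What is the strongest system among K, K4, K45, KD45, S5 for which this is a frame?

K4

Transitive (axiom 4): yes — every two-step R-path is closed by a direct edge.
Euclidean (axiom 5): no — s R v and s R u, but not v R u.
Serial (axiom D): yes — every world has a successor (e.g. s R s).
Reflexive (axiom T): yes — every world is R-related to itself.
So F validates K, K4; K45 would additionally require R to be Euclidean. The strongest is K4.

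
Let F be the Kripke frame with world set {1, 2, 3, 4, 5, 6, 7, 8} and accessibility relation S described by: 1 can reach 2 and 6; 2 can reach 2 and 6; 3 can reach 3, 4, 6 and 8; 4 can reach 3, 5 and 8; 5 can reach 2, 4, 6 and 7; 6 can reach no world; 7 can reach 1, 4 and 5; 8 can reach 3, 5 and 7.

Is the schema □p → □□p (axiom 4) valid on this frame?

By correspondence theory, 4 is valid on a frame iff S is transitive.
Transitive: no — 3 S 4 and 4 S 5, but not 3 S 5.

No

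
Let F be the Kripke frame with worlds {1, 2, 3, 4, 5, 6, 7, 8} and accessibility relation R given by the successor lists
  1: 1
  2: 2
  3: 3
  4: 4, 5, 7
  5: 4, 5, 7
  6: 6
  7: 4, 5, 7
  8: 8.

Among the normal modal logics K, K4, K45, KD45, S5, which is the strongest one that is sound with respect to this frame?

Transitive (axiom 4): yes — every two-step R-path is closed by a direct edge.
Euclidean (axiom 5): yes — any two successors of a common world are R-related.
Serial (axiom D): yes — every world has a successor (e.g. 1 R 1).
Reflexive (axiom T): yes — every world is R-related to itself.
So F validates K, K4, K45, KD45, S5. The strongest is S5.

S5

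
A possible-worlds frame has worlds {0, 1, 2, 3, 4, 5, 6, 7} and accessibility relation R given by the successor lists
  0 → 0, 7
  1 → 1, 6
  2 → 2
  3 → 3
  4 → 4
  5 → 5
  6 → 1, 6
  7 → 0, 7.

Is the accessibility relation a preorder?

Reflexive: yes — every world is R-related to itself.
Transitive: yes — every two-step R-path is closed by a direct edge.
So R is a preorder.

Yes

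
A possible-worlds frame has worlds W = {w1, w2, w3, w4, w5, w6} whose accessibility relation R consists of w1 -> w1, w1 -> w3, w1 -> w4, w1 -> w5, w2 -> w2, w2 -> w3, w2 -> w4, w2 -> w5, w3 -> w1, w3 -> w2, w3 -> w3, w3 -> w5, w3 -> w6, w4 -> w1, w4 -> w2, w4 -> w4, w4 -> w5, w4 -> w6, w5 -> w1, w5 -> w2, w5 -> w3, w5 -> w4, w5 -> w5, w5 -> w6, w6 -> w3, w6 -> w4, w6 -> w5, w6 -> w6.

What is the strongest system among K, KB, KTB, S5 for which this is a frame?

KTB

Symmetric (axiom B): yes — every pair in R has its reverse in R.
Reflexive (axiom T): yes — every world is R-related to itself.
Euclidean (axiom 5): no — w1 R w3 and w1 R w4, but not w3 R w4.
So F validates K, KB, KTB; S5 would additionally require R to be Euclidean. The strongest is KTB.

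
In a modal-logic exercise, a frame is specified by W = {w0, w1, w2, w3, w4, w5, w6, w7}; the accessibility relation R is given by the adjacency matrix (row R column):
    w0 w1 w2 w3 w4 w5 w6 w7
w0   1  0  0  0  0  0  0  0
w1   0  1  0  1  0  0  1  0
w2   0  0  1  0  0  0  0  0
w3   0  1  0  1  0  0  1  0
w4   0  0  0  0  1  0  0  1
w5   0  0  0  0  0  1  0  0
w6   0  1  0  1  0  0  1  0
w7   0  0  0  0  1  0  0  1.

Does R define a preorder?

Yes

Reflexive: yes — every world is R-related to itself.
Transitive: yes — every two-step R-path is closed by a direct edge.
So R is a preorder.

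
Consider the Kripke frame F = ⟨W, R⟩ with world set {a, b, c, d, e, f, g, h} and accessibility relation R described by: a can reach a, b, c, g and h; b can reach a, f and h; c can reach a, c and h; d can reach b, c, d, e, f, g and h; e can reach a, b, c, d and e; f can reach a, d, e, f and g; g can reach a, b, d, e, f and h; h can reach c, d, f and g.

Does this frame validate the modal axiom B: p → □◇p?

The schema B characterises exactly the symmetric frames.
Symmetric: no — a R h but not h R a.

No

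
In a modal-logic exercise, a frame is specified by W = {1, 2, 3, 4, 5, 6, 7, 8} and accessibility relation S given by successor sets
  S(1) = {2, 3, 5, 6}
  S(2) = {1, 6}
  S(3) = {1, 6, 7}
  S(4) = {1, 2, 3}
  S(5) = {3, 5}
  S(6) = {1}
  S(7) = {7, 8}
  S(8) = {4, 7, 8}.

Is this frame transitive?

No

Transitive: no — 1 S 3 and 3 S 7, but not 1 S 7.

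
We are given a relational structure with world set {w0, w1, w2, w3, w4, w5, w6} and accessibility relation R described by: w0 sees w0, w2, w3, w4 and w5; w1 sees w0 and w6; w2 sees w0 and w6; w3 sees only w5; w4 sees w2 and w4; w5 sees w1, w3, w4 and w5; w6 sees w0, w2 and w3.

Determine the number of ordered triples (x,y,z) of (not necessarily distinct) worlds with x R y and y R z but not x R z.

26

Enumerating: (w0,w2,w6), (w0,w5,w1), (w1,w0,w2), (w1,w0,w3), (w1,w0,w4), (w1,w0,w5), (w1,w6,w2), (w1,w6,w3), (w2,w0,w2), (w2,w0,w3), (w2,w0,w4), (w2,w0,w5), … and 14 more.
Total: 26.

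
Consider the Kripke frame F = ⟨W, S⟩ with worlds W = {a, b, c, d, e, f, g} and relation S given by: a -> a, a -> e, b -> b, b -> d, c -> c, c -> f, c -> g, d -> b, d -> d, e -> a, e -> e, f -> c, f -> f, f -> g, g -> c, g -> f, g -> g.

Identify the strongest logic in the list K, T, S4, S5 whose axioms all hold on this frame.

Reflexive (axiom T): yes — every world is S-related to itself.
Transitive (axiom 4): yes — every two-step S-path is closed by a direct edge.
Euclidean (axiom 5): yes — any two successors of a common world are S-related.
So F validates K, T, S4, S5. The strongest is S5.

S5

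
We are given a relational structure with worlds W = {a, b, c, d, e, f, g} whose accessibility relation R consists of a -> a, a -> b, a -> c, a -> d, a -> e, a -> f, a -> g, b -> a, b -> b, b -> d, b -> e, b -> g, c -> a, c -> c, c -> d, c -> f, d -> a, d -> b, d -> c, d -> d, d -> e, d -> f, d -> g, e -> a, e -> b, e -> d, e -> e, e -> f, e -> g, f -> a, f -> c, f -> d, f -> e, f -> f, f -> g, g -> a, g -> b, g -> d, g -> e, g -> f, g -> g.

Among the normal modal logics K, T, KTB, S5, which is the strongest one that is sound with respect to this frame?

Reflexive (axiom T): yes — every world is R-related to itself.
Symmetric (axiom B): yes — every pair in R has its reverse in R.
Euclidean (axiom 5): no — a R b and a R c, but not b R c.
So F validates K, T, KTB; S5 would additionally require R to be Euclidean. The strongest is KTB.

KTB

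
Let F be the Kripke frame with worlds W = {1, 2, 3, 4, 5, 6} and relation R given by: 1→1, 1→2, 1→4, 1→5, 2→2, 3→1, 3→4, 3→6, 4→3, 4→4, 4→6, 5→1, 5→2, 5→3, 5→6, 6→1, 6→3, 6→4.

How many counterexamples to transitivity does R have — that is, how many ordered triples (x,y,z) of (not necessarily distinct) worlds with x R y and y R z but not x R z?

18

Enumerating: (1,4,3), (1,4,6), (1,5,3), (1,5,6), (3,1,2), (3,1,5), (3,4,3), (3,6,3), (4,3,1), (4,6,1), (5,1,4), (5,1,5), (5,3,4), (5,6,4), (6,1,2), (6,1,5), (6,3,6), (6,4,6).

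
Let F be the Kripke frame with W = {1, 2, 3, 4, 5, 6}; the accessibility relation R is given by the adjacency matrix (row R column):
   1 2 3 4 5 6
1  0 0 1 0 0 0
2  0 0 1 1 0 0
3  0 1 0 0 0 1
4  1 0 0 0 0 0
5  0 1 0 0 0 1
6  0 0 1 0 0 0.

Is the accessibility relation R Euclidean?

Euclidean: no — 2 R 3 and 2 R 4, but not 3 R 4.

No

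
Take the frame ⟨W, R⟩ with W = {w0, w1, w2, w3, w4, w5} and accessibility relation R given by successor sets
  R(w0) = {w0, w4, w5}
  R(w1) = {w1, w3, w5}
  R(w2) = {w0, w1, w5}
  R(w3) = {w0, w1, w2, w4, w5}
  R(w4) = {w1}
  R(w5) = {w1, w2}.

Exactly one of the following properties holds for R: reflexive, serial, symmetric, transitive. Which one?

serial

Reflexive: no — w2 is not related to itself.
Serial: yes — every world has a successor (e.g. w0 R w0).
Symmetric: no — w0 R w4 but not w4 R w0.
Transitive: no — w0 R w4 and w4 R w1, but not w0 R w1.
Only serial holds.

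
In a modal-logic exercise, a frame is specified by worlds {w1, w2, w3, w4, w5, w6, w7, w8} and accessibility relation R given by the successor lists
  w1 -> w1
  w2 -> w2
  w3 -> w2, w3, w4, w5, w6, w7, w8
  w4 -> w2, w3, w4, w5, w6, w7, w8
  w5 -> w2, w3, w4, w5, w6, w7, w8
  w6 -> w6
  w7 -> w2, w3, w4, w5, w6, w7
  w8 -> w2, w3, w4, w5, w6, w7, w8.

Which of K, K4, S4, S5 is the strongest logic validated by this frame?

Transitive (axiom 4): no — w7 R w3 and w3 R w8, but not w7 R w8.
Reflexive (axiom T): yes — every world is R-related to itself.
Euclidean (axiom 5): no — w3 R w2 and w3 R w4, but not w2 R w4.
So F validates K; K4 would additionally require R to be transitive. The strongest is K.

K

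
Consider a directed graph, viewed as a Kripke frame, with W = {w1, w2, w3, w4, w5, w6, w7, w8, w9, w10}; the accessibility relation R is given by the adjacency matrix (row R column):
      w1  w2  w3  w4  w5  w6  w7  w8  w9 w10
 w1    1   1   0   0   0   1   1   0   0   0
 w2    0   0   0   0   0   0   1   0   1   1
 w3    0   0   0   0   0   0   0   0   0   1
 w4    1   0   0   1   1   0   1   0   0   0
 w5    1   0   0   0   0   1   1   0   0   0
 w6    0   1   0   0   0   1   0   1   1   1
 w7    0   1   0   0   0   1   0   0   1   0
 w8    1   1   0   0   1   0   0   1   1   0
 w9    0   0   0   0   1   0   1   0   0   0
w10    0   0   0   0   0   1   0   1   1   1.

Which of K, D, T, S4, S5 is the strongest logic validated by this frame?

Serial (axiom D): yes — every world has a successor (e.g. w1 R w1).
Reflexive (axiom T): no — w2 is not related to itself.
Transitive (axiom 4): no — w1 R w2 and w2 R w10, but not w1 R w10.
Euclidean (axiom 5): no — w1 R w2 and w1 R w6, but not w2 R w6.
So F validates K, D; T would additionally require R to be reflexive. The strongest is D.

D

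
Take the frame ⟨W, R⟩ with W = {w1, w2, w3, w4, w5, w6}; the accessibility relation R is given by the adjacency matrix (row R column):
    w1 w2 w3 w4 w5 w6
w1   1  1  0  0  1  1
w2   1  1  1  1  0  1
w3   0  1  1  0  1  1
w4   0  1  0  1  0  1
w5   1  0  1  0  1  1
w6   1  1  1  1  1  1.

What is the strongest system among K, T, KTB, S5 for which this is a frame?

Reflexive (axiom T): yes — every world is R-related to itself.
Symmetric (axiom B): yes — every pair in R has its reverse in R.
Euclidean (axiom 5): no — w1 R w2 and w1 R w5, but not w2 R w5.
So F validates K, T, KTB; S5 would additionally require R to be Euclidean. The strongest is KTB.

KTB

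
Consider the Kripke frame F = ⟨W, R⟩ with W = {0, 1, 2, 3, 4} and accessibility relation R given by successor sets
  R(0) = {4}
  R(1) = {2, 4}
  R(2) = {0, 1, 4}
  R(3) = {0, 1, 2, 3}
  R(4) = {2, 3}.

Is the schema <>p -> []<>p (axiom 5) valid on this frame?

The schema 5 characterises exactly the Euclidean frames.
Euclidean: no — 2 R 0 and 2 R 1, but not 0 R 1.

No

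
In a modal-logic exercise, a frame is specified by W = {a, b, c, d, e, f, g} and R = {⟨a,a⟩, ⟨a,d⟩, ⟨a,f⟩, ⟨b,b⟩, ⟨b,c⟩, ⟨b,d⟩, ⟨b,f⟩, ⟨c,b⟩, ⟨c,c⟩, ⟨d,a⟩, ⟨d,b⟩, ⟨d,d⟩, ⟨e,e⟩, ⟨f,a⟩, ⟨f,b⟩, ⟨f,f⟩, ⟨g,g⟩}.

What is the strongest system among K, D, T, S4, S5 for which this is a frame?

Serial (axiom D): yes — every world has a successor (e.g. a R a).
Reflexive (axiom T): yes — every world is R-related to itself.
Transitive (axiom 4): no — a R d and d R b, but not a R b.
Euclidean (axiom 5): no — a R d and a R f, but not d R f.
So F validates K, D, T; S4 would additionally require R to be transitive. The strongest is T.

T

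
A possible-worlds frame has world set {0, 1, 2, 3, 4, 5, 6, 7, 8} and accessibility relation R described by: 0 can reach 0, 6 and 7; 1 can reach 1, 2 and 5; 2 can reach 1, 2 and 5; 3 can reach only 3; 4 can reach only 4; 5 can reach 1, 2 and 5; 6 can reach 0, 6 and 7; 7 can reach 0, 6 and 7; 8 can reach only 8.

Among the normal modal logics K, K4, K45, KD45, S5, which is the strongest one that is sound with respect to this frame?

Transitive (axiom 4): yes — every two-step R-path is closed by a direct edge.
Euclidean (axiom 5): yes — any two successors of a common world are R-related.
Serial (axiom D): yes — every world has a successor (e.g. 0 R 0).
Reflexive (axiom T): yes — every world is R-related to itself.
So F validates K, K4, K45, KD45, S5. The strongest is S5.

S5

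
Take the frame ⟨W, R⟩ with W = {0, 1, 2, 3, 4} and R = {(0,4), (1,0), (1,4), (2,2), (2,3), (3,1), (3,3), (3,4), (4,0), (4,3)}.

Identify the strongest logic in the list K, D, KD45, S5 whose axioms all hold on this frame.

Serial (axiom D): yes — every world has a successor (e.g. 0 R 4).
Euclidean (axiom 5): no — 3 R 4 and 3 R 1, but not 4 R 1.
Transitive (axiom 4): no — 0 R 4 and 4 R 3, but not 0 R 3.
Reflexive (axiom T): no — 0 is not related to itself.
So F validates K, D; KD45 would additionally require R to be Euclidean and transitive. The strongest is D.

D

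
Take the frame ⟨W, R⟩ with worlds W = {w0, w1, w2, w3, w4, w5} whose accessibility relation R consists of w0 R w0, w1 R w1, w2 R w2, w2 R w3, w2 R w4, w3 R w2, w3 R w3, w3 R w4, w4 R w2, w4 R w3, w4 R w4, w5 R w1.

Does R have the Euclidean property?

Euclidean: yes — any two successors of a common world are R-related.

Yes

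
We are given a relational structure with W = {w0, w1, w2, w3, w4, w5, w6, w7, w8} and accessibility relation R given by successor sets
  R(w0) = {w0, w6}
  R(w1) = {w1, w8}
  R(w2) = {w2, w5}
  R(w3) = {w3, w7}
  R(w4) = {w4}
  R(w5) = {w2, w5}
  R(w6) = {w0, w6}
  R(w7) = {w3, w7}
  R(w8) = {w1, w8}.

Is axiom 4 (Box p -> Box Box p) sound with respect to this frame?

The schema 4 characterises exactly the transitive frames.
Transitive: yes — every two-step R-path is closed by a direct edge.

Yes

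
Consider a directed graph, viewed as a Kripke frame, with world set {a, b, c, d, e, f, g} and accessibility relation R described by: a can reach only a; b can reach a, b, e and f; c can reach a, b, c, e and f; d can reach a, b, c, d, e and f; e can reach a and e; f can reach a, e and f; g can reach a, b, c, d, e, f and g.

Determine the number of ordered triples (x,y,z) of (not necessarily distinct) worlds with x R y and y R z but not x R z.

R is transitive; there are no such tuples.

0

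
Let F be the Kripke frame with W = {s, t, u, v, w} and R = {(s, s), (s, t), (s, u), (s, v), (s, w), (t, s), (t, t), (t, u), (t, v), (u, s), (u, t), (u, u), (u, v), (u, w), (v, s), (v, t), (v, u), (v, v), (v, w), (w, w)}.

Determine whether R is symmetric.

Symmetric: no — s R w but not w R s.

No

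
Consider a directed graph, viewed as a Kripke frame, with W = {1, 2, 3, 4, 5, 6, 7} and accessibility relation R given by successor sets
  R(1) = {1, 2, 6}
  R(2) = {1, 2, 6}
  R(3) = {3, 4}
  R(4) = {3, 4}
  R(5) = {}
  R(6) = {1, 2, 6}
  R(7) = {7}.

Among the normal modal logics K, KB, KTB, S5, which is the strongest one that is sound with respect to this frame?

Symmetric (axiom B): yes — every pair in R has its reverse in R.
Reflexive (axiom T): no — 5 is not related to itself.
Euclidean (axiom 5): yes — any two successors of a common world are R-related.
So F validates K, KB; KTB would additionally require R to be reflexive. The strongest is KB.

KB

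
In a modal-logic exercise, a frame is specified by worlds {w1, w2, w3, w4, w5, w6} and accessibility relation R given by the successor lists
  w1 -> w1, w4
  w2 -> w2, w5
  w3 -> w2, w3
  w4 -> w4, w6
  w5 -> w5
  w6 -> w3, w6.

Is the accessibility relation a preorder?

No

Reflexive: yes — every world is R-related to itself.
Transitive: no — w1 R w4 and w4 R w6, but not w1 R w6.
So R is not a preorder.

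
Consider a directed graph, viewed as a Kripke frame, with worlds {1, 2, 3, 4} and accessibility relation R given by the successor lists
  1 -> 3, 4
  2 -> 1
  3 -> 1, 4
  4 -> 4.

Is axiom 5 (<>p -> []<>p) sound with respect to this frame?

By correspondence theory, 5 is valid on a frame iff R is Euclidean.
Euclidean: no — 1 R 4 and 1 R 3, but not 4 R 3.

No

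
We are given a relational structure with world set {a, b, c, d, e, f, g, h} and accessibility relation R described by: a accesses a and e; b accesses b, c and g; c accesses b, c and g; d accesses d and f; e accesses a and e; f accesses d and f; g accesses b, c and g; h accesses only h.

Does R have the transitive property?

Yes

Transitive: yes — every two-step R-path is closed by a direct edge.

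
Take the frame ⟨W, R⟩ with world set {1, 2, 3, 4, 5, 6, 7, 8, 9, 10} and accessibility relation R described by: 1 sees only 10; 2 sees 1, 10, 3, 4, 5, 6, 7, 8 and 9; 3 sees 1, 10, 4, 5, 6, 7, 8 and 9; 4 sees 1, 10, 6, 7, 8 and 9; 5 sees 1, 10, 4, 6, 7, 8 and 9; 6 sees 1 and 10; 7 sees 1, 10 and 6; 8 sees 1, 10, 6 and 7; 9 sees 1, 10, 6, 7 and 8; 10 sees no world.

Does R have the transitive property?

Transitive: yes — every two-step R-path is closed by a direct edge.

Yes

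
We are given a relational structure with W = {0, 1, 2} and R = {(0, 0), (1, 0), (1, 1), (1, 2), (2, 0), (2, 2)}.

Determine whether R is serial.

Serial: yes — every world has a successor (e.g. 0 R 0).

Yes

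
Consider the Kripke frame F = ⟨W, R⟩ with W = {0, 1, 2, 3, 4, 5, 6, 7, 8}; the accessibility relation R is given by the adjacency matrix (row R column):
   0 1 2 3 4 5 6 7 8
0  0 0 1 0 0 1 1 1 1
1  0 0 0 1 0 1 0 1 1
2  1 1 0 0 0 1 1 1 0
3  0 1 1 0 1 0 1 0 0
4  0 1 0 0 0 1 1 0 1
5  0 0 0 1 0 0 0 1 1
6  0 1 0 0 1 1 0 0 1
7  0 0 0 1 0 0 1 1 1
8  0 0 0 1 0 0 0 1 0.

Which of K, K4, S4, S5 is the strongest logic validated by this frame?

Transitive (axiom 4): no — 0 R 2 and 2 R 1, but not 0 R 1.
Reflexive (axiom T): no — 0 is not related to itself.
Euclidean (axiom 5): no — 0 R 2 and 0 R 8, but not 2 R 8.
So F validates K; K4 would additionally require R to be transitive. The strongest is K.

K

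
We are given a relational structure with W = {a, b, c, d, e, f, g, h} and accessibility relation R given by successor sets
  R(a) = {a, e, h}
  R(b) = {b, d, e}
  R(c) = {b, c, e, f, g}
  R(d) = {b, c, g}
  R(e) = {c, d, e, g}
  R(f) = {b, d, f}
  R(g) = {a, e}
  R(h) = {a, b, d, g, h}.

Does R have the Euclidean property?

Euclidean: no — a R e and a R h, but not e R h.

No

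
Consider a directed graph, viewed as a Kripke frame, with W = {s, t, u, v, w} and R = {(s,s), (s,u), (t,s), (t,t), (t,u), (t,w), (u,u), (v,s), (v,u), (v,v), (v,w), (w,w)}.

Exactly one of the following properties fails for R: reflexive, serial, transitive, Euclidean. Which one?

Reflexive: yes — every world is R-related to itself.
Serial: yes — every world has a successor (e.g. s R s).
Transitive: yes — every two-step R-path is closed by a direct edge.
Euclidean: no — t R s and t R w, but not s R w.
Only Euclidean fails.

Euclidean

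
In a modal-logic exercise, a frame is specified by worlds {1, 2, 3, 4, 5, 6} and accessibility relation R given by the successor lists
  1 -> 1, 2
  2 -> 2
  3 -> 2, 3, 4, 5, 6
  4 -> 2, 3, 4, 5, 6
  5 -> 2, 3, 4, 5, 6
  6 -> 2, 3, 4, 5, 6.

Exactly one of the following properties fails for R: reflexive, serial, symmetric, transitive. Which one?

Reflexive: yes — every world is R-related to itself.
Serial: yes — every world has a successor (e.g. 1 R 1).
Symmetric: no — 1 R 2 but not 2 R 1.
Transitive: yes — every two-step R-path is closed by a direct edge.
Only symmetric fails.

symmetric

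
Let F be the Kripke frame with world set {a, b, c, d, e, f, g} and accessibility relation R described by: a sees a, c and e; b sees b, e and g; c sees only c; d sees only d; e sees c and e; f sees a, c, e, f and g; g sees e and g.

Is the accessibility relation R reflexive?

Yes

Reflexive: yes — every world is R-related to itself.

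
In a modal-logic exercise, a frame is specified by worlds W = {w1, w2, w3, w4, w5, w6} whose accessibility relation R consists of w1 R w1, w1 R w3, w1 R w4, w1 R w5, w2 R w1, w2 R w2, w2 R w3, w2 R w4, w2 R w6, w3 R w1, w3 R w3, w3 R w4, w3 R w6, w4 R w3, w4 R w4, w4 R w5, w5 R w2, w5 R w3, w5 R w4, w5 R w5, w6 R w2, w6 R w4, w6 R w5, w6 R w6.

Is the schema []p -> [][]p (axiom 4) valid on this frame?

By correspondence theory, 4 is valid on a frame iff R is transitive.
Transitive: no — w1 R w3 and w3 R w6, but not w1 R w6.

No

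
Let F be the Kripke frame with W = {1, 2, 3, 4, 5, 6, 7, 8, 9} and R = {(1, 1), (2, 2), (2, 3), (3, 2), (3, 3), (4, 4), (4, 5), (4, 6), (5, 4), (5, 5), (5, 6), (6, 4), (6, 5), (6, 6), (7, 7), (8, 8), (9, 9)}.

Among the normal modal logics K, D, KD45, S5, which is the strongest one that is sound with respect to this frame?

S5

Serial (axiom D): yes — every world has a successor (e.g. 1 R 1).
Euclidean (axiom 5): yes — any two successors of a common world are R-related.
Transitive (axiom 4): yes — every two-step R-path is closed by a direct edge.
Reflexive (axiom T): yes — every world is R-related to itself.
So F validates K, D, KD45, S5. The strongest is S5.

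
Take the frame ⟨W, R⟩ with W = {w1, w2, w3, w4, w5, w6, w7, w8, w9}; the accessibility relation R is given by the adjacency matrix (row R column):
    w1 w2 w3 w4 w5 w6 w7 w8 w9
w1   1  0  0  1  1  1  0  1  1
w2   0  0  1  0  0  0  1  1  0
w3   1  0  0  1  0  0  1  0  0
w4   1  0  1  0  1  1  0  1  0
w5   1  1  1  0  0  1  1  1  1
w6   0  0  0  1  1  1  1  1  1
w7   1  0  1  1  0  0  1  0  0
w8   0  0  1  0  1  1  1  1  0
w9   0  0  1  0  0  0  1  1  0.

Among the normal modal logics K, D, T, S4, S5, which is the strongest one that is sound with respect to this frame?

Serial (axiom D): yes — every world has a successor (e.g. w1 R w1).
Reflexive (axiom T): no — w2 is not related to itself.
Transitive (axiom 4): no — w1 R w4 and w4 R w3, but not w1 R w3.
Euclidean (axiom 5): no — w1 R w4 and w1 R w9, but not w4 R w9.
So F validates K, D; T would additionally require R to be reflexive. The strongest is D.

D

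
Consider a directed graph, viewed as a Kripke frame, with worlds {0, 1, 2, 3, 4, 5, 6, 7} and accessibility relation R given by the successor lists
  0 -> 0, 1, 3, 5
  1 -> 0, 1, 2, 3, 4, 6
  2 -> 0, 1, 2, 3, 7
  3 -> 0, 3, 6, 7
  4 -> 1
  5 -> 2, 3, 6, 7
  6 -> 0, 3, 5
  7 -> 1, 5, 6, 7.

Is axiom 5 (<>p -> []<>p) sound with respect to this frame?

No

The schema 5 characterises exactly the Euclidean frames.
Euclidean: no — 0 R 1 and 0 R 5, but not 1 R 5.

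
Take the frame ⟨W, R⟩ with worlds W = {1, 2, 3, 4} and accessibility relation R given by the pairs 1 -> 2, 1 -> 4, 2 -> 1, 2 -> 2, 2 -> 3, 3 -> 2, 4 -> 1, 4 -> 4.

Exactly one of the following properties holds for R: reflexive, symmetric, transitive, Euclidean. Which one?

Reflexive: no — 1 is not related to itself.
Symmetric: yes — every pair in R has its reverse in R.
Transitive: no — 1 R 2 and 2 R 3, but not 1 R 3.
Euclidean: no — 1 R 2 and 1 R 4, but not 2 R 4.
Only symmetric holds.

symmetric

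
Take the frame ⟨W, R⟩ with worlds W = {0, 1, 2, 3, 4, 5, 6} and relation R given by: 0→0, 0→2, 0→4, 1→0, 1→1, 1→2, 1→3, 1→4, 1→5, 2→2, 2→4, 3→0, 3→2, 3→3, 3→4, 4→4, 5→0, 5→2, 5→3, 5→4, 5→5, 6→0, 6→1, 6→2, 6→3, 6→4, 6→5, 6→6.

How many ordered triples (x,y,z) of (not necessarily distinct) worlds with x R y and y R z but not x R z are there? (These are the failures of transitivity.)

0

R is transitive; there are no such tuples.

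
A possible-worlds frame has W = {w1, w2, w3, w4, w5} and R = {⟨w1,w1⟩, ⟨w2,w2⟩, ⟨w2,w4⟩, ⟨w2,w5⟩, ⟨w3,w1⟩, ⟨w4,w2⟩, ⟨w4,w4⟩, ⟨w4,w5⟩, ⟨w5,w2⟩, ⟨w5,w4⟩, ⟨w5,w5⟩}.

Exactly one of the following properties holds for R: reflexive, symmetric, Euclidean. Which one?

Euclidean

Reflexive: no — w3 is not related to itself.
Symmetric: no — w3 R w1 but not w1 R w3.
Euclidean: yes — any two successors of a common world are R-related.
Only Euclidean holds.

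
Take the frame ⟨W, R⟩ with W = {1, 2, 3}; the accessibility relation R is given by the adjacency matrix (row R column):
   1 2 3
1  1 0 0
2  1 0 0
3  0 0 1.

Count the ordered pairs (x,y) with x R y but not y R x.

Enumerating: (2,1).

1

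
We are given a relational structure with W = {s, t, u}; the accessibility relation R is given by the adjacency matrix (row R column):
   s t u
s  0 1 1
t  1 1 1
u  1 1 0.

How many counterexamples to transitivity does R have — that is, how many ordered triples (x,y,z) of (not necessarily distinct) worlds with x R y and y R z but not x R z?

4

Enumerating: (s,t,s), (s,u,s), (u,s,u), (u,t,u).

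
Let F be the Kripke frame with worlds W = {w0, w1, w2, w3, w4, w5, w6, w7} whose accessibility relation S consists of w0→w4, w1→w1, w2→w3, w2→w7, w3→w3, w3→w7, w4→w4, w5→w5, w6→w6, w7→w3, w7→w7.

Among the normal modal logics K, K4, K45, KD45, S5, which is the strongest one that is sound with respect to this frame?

KD45

Transitive (axiom 4): yes — every two-step S-path is closed by a direct edge.
Euclidean (axiom 5): yes — any two successors of a common world are S-related.
Serial (axiom D): yes — every world has a successor (e.g. w0 S w4).
Reflexive (axiom T): no — w0 is not related to itself.
So F validates K, K4, K45, KD45; S5 would additionally require S to be reflexive. The strongest is KD45.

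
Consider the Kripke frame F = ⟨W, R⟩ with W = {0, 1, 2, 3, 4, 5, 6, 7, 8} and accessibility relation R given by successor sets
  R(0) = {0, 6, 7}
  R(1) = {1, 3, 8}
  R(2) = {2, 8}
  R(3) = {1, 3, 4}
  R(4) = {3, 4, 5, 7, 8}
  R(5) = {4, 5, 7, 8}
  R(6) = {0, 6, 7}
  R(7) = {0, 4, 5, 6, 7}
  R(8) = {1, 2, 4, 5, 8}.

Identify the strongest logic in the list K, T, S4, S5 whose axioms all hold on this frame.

Reflexive (axiom T): yes — every world is R-related to itself.
Transitive (axiom 4): no — 0 R 7 and 7 R 4, but not 0 R 4.
Euclidean (axiom 5): no — 1 R 3 and 1 R 8, but not 3 R 8.
So F validates K, T; S4 would additionally require R to be transitive. The strongest is T.

T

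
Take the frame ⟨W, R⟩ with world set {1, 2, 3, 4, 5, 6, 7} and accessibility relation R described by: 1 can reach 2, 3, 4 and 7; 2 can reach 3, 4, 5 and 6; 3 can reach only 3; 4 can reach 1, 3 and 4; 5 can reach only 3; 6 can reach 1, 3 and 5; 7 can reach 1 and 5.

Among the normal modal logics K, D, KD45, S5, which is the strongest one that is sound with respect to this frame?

Serial (axiom D): yes — every world has a successor (e.g. 1 R 2).
Euclidean (axiom 5): no — 1 R 2 and 1 R 7, but not 2 R 7.
Transitive (axiom 4): no — 1 R 2 and 2 R 5, but not 1 R 5.
Reflexive (axiom T): no — 1 is not related to itself.
So F validates K, D; KD45 would additionally require R to be Euclidean and transitive. The strongest is D.

D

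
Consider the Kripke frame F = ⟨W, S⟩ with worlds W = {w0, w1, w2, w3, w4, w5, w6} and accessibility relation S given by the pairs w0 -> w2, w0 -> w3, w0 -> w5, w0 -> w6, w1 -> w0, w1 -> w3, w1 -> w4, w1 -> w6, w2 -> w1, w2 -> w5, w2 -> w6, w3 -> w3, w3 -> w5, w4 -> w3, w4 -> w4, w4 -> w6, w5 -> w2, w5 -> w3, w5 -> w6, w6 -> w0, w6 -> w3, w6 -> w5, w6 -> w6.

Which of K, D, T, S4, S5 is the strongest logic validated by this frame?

Serial (axiom D): yes — every world has a successor (e.g. w0 S w2).
Reflexive (axiom T): no — w0 is not related to itself.
Transitive (axiom 4): no — w0 S w2 and w2 S w1, but not w0 S w1.
Euclidean (axiom 5): no — w0 S w2 and w0 S w3, but not w2 S w3.
So F validates K, D; T would additionally require S to be reflexive. The strongest is D.

D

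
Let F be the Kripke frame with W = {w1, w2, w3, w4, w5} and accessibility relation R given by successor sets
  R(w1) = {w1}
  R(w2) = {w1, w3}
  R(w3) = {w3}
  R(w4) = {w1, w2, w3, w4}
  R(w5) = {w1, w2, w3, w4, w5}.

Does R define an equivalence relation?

No

Reflexive: no — w2 is not related to itself.
Symmetric: no — w2 R w1 but not w1 R w2.
Transitive: yes — every two-step R-path is closed by a direct edge.
So R is not an equivalence relation.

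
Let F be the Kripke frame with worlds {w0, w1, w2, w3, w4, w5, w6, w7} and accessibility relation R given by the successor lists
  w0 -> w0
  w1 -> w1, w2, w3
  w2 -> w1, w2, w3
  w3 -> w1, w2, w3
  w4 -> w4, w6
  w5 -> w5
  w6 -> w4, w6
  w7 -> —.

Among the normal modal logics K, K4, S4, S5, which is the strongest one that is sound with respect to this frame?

Transitive (axiom 4): yes — every two-step R-path is closed by a direct edge.
Reflexive (axiom T): no — w7 is not related to itself.
Euclidean (axiom 5): yes — any two successors of a common world are R-related.
So F validates K, K4; S4 would additionally require R to be reflexive. The strongest is K4.

K4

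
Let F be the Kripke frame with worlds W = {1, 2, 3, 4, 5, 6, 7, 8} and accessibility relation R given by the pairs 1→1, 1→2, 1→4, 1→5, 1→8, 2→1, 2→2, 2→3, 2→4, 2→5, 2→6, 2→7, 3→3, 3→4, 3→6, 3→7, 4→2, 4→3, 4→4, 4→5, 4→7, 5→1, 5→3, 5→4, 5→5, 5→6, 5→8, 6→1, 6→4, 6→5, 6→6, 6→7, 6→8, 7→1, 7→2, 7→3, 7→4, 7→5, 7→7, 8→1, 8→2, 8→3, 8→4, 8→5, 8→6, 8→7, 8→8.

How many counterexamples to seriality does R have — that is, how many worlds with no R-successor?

R is serial; there are no such worlds.

0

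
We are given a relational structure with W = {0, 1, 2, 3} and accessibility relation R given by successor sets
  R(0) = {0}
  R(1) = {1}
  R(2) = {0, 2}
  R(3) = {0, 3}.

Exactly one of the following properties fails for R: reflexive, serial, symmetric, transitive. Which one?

symmetric

Reflexive: yes — every world is R-related to itself.
Serial: yes — every world has a successor (e.g. 0 R 0).
Symmetric: no — 2 R 0 but not 0 R 2.
Transitive: yes — every two-step R-path is closed by a direct edge.
Only symmetric fails.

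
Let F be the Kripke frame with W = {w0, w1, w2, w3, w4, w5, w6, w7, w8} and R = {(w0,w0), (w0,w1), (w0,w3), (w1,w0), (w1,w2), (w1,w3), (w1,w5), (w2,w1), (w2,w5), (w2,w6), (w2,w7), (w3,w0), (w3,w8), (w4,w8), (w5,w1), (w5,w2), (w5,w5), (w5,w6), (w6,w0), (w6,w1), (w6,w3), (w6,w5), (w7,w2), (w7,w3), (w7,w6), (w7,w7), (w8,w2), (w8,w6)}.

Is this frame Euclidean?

No

Euclidean: no — w0 R w3 and w0 R w1, but not w3 R w1.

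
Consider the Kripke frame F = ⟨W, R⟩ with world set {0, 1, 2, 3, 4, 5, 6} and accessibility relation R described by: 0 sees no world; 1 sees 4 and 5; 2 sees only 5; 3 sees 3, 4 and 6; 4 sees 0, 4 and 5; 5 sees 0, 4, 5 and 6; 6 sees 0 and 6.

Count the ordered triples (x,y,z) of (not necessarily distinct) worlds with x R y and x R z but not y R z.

Enumerating: (3,4,3), (3,4,6), (3,6,3), (3,6,4), (4,0,0), (4,0,4), (4,0,5), (5,0,0), (5,0,4), (5,0,5), (5,0,6), (5,4,6), (5,6,4), (5,6,5), (6,0,0), (6,0,6).

16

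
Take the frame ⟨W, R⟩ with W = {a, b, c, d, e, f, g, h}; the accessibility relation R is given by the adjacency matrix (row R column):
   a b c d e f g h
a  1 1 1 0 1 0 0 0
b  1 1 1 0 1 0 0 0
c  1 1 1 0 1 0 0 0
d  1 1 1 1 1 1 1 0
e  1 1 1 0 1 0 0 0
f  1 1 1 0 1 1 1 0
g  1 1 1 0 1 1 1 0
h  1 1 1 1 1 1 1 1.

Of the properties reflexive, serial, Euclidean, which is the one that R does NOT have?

Euclidean

Reflexive: yes — every world is R-related to itself.
Serial: yes — every world has a successor (e.g. a R a).
Euclidean: no — d R a and d R f, but not a R f.
Only Euclidean fails.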